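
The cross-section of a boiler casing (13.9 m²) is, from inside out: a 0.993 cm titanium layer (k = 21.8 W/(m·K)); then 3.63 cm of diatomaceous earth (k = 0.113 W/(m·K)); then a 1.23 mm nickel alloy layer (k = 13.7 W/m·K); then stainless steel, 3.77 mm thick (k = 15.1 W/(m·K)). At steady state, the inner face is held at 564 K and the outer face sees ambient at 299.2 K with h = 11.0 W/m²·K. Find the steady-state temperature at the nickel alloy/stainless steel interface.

Treat each layer as a resistance in series:
  R_titanium = L/(kA) = 0.00993/(21.8·13.9) = 3.277×10^-5 K/W
  R_diatomaceous earth = L/(kA) = 0.0363/(0.113·13.9) = 0.02311 K/W
  R_nickel alloy = L/(kA) = 0.00123/(13.7·13.9) = 6.459×10^-6 K/W
  R_stainless steel = L/(kA) = 0.00377/(15.1·13.9) = 1.796×10^-5 K/W
  R_conv,out = 1/(hA) = 1/(11.0·13.9) = 0.006540 K/W
ΣR = 3.277×10^-5 + 0.02311 + 6.459×10^-6 + 1.796×10^-5 + 0.006540 = 0.02971 K/W
Q = ΔT/ΣR = (564 K − 299.2 K)/0.02971 = 8913 W
From the inner boundary to the nickel alloy/stainless steel interface, ΣR_partial = 0.02315 K/W.
T_interface = T_in − Q·ΣR_partial = 564 K − (8913)(0.02315) = 357.7 K

T = 357.7 K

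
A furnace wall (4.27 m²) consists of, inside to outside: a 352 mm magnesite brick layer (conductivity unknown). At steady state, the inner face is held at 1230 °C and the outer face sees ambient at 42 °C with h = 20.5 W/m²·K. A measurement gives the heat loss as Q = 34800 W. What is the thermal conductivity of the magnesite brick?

k = 3.63 W/m·K

ΣR = ΔT/Q = |1230 − 42|/34800 = 0.03414 K/W
Known resistances:
  R_conv,out = 1/(hA) = 1/(20.5·4.27) = 0.01142 K/W
R_magnesite brick = ΣR − ΣR_known = 0.03414 − 0.01142 = 0.02272 K/W
L/(kA) = 0.02272 ⇒ k = 0.352/(0.02272·4.27) = 3.63 W/m·K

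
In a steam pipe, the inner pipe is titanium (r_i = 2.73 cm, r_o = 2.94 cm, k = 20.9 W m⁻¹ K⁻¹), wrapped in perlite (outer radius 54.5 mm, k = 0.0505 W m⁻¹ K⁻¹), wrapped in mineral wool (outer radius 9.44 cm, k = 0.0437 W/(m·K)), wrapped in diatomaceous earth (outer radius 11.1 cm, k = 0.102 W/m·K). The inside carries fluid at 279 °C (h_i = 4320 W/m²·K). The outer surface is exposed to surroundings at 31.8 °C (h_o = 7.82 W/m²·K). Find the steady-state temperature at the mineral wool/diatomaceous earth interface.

T = 56.4 °C

Treat each layer as a resistance in series:
  R'_conv,in = 1/(2πr h) = 1/(2π·0.0273·4320) = 0.001350 m·K/W
  R'_titanium = ln(0.0294/0.0273)/(2πk) = 0.07411/(2π·20.9) = 5.643×10^-4 m·K/W
  R'_perlite = ln(0.0545/0.0294)/(2πk) = 0.6172/(2π·0.0505) = 1.945 m·K/W
  R'_mineral wool = ln(0.0944/0.0545)/(2πk) = 0.5493/(2π·0.0437) = 2.001 m·K/W
  R'_diatomaceous earth = ln(0.111/0.0944)/(2πk) = 0.1620/(2π·0.102) = 0.2528 m·K/W
  R'_conv,out = 1/(2πr h) = 1/(2π·0.111·7.82) = 0.1834 m·K/W
ΣR = 0.001350 + 5.643×10^-4 + 1.945 + 2.001 + 0.2528 + 0.1834 = 4.384 m·K/W
Q' = ΔT/ΣR = (279 °C − 31.8 °C)/4.384 = 56.39 W/m
From the inner boundary to the mineral wool/diatomaceous earth interface, ΣR_partial = 3.948 m·K/W.
T_interface = T_in − Q'·ΣR_partial = 279 °C − (56.39)(3.948) = 56.4 °C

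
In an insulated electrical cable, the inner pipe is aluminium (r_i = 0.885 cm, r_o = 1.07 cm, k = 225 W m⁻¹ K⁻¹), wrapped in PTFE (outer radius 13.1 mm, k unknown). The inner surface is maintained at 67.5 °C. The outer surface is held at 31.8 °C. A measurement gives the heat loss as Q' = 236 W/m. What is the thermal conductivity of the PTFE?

k = 0.213 W/m·K

ΣR = ΔT/Q' = |67.5 − 31.8|/236 = 0.1513 m·K/W
Known resistances:
  R'_aluminium = ln(0.0107/0.00885)/(2πk) = 0.1898/(2π·225) = 1.343×10^-4 m·K/W
R_PTFE = ΣR − ΣR_known = 0.1513 − 1.343×10^-4 = 0.1512 m·K/W
ln(r₂/r₁)/(2πk) = 0.1512 ⇒ k = 0.2024/(2π·0.1512) = 0.213 W/m·K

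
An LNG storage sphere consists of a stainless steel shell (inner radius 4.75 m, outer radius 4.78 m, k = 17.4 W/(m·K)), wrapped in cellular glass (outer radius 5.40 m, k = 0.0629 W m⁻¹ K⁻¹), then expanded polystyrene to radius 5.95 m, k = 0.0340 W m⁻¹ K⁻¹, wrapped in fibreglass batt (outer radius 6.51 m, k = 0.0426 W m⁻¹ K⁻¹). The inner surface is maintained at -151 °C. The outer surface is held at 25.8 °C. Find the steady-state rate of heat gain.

Resistance network (inner→outer):
  R_stainless steel = (1/4.75 − 1/4.78)/(4πk) = 0.001321/(4π·17.4) = 6.043×10^-6 K/W
  R_cellular glass = (1/4.78 − 1/5.40)/(4πk) = 0.02402/(4π·0.0629) = 0.03039 K/W
  R_expanded polystyrene = (1/5.40 − 1/5.95)/(4πk) = 0.01712/(4π·0.0340) = 0.04006 K/W
  R_fibreglass batt = (1/5.95 − 1/6.51)/(4πk) = 0.01446/(4π·0.0426) = 0.02701 K/W
ΣR = 6.043×10^-6 + 0.03039 + 0.04006 + 0.02701 = 0.09747 K/W
Q = ΔT/ΣR = (-151 °C − 25.8 °C)/0.09747 = -1810 W
(Negative Q ⇒ heat flows inward; heat gain = 1810 W.)

Q = 1810 W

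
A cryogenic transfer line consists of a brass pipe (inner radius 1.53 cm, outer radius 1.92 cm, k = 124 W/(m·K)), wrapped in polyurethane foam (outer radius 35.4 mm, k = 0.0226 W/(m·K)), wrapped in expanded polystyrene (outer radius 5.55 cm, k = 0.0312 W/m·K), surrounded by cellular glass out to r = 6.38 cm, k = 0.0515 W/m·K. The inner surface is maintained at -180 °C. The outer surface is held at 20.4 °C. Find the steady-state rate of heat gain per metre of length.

Q' = 28.5 W/m

Treat each layer as a resistance in series:
  R'_brass = ln(0.0192/0.0153)/(2πk) = 0.2271/(2π·124) = 2.914×10^-4 m·K/W
  R'_polyurethane foam = ln(0.0354/0.0192)/(2πk) = 0.6118/(2π·0.0226) = 4.308 m·K/W
  R'_expanded polystyrene = ln(0.0555/0.0354)/(2πk) = 0.4497/(2π·0.0312) = 2.294 m·K/W
  R'_cellular glass = ln(0.0638/0.0555)/(2πk) = 0.1394/(2π·0.0515) = 0.4307 m·K/W
ΣR = 2.914×10^-4 + 4.308 + 2.294 + 0.4307 = 7.033 m·K/W
Q' = ΔT/ΣR = (-180 °C − 20.4 °C)/7.033 = -28.5 W/m
(Negative Q' ⇒ heat flows inward; heat gain = 28.5 W/m.)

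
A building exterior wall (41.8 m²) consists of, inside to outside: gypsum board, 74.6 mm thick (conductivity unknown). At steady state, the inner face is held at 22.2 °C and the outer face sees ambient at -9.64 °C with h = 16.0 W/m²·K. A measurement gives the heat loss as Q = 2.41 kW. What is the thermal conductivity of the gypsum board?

k = 0.152 W/m·K

ΣR = ΔT/Q = |22.2 − -9.64|/2410 = 0.01321 K/W
Known resistances:
  R_conv,out = 1/(hA) = 1/(16.0·41.8) = 0.001495 K/W
R_gypsum board = ΣR − ΣR_known = 0.01321 − 0.001495 = 0.01171 K/W
L/(kA) = 0.01171 ⇒ k = 0.0746/(0.01171·41.8) = 0.152 W/m·K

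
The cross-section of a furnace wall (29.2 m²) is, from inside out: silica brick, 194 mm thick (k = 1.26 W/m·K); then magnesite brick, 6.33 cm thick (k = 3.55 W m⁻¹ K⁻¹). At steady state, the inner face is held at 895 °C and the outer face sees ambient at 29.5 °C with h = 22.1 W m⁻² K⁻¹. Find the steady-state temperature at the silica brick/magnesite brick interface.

Resistance network (inner→outer):
  R_silica brick = L/(kA) = 0.194/(1.26·29.2) = 0.005273 K/W
  R_magnesite brick = L/(kA) = 0.0633/(3.55·29.2) = 6.107×10^-4 K/W
  R_conv,out = 1/(hA) = 1/(22.1·29.2) = 0.001550 K/W
ΣR = 0.005273 + 6.107×10^-4 + 0.001550 = 0.007434 K/W
Q = ΔT/ΣR = (895 °C − 29.5 °C)/0.007434 = 1.164×10^5 W
From the inner boundary to the silica brick/magnesite brick interface, ΣR_partial = 0.005273 K/W.
T_interface = T_in − Q·ΣR_partial = 895 °C − (1.164×10^5)(0.005273) = 281 °C

T = 281 °C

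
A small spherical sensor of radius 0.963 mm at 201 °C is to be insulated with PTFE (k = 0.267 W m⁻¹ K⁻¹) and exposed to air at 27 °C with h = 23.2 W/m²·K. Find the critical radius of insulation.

r_cr = 2.30 cm

For a sphere, r_cr = 2k_ins/h = 2·0.267/23.2 = 0.0230 m = 2.30 cm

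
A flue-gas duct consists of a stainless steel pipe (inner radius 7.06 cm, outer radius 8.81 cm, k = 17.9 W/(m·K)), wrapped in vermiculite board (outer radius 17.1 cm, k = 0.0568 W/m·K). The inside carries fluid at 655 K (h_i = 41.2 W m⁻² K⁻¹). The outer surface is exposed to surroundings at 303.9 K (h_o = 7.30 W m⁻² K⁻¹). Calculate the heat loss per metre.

Q' = 172 W/m

Treat each layer as a resistance in series:
  R'_conv,in = 1/(2πr h) = 1/(2π·0.0706·41.2) = 0.05472 m·K/W
  R'_stainless steel = ln(0.0881/0.0706)/(2πk) = 0.2214/(2π·17.9) = 0.001969 m·K/W
  R'_vermiculite board = ln(0.171/0.0881)/(2πk) = 0.6632/(2π·0.0568) = 1.858 m·K/W
  R'_conv,out = 1/(2πr h) = 1/(2π·0.171·7.30) = 0.1275 m·K/W
ΣR = 0.05472 + 0.001969 + 1.858 + 0.1275 = 2.042 m·K/W
Q' = ΔT/ΣR = (655 K − 303.9 K)/2.042 = 172 W/m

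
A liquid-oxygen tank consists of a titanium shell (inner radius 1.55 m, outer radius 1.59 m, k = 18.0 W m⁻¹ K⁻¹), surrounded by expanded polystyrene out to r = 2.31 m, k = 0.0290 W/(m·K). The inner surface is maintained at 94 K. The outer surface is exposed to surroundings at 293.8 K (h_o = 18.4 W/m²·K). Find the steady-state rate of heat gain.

Resistance network (inner→outer):
  R_titanium = (1/1.55 − 1/1.59)/(4πk) = 0.01623/(4π·18.0) = 7.175×10^-5 K/W
  R_expanded polystyrene = (1/1.59 − 1/2.31)/(4πk) = 0.1960/(4π·0.0290) = 0.5379 K/W
  R_conv,out = 1/(4πr²h) = 1/(4π·2.31²·18.4) = 8.105×10^-4 K/W
ΣR = 7.175×10^-5 + 0.5379 + 8.105×10^-4 = 0.5388 K/W
Q = ΔT/ΣR = (94 K − 293.8 K)/0.5388 = -371 W
(Negative Q ⇒ heat flows inward; heat gain = 371 W.)

Q = 371 W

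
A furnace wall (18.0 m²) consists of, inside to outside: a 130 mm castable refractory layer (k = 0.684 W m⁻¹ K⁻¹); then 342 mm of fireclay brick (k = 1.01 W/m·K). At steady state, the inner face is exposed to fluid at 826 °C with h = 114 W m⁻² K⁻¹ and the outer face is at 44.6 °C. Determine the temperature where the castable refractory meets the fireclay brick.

T = 537 °C

Treat each layer as a resistance in series:
  R_conv,in = 1/(hA) = 1/(114·18.0) = 4.873×10^-4 K/W
  R_castable refractory = L/(kA) = 0.130/(0.684·18.0) = 0.01056 K/W
  R_fireclay brick = L/(kA) = 0.342/(1.01·18.0) = 0.01881 K/W
ΣR = 4.873×10^-4 + 0.01056 + 0.01881 = 0.02986 K/W
Q = ΔT/ΣR = (826 °C − 44.6 °C)/0.02986 = 26170 W
From the inner boundary to the castable refractory/fireclay brick interface, ΣR_partial = 0.01105 K/W.
T_interface = T_in − Q·ΣR_partial = 826 °C − (26170)(0.01105) = 537 °C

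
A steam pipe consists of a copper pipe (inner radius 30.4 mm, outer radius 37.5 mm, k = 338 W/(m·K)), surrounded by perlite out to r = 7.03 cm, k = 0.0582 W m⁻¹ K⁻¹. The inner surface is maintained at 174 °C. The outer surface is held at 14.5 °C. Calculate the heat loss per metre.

Treat each layer as a resistance in series:
  R'_copper = ln(0.0375/0.0304)/(2πk) = 0.2099/(2π·338) = 9.884×10^-5 m·K/W
  R'_perlite = ln(0.0703/0.0375)/(2πk) = 0.6284/(2π·0.0582) = 1.719 m·K/W
ΣR = 9.884×10^-5 + 1.719 = 1.719 m·K/W
Q' = ΔT/ΣR = (174 °C − 14.5 °C)/1.719 = 92.8 W/m

Q' = 92.8 W/m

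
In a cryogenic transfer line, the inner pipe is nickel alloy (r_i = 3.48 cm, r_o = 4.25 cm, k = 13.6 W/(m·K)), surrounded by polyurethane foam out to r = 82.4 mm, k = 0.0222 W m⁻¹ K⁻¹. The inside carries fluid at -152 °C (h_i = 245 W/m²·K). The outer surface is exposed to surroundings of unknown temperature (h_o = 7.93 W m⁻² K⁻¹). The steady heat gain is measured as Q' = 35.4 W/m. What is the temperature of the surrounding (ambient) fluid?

Series resistances:
  R'_conv,in = 1/(2πr h) = 1/(2π·0.0348·245) = 0.01867 m·K/W
  R'_nickel alloy = ln(0.0425/0.0348)/(2πk) = 0.1999/(2π·13.6) = 0.002339 m·K/W
  R'_polyurethane foam = ln(0.0824/0.0425)/(2πk) = 0.6621/(2π·0.0222) = 4.747 m·K/W
  R'_conv,out = 1/(2πr h) = 1/(2π·0.0824·7.93) = 0.2436 m·K/W
ΣR = 5.011 m·K/W
ΔT = Q'·ΣR = 35.4 × 5.011 = 177.4 K
Heat flows inward, so T_out = T_in + ΔT = -152 + 177.4 = 25.4 °C

T_out = 25.4 °C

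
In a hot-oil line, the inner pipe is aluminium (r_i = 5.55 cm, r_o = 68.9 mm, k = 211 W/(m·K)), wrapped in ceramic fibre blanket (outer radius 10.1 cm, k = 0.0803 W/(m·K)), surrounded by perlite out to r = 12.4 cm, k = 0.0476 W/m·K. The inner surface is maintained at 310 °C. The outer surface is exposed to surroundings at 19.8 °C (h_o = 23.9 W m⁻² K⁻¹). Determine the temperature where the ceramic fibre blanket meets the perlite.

Treat each layer as a resistance in series:
  R'_aluminium = ln(0.0689/0.0555)/(2πk) = 0.2163/(2π·211) = 1.631×10^-4 m·K/W
  R'_ceramic fibre blanket = ln(0.101/0.0689)/(2πk) = 0.3825/(2π·0.0803) = 0.7580 m·K/W
  R'_perlite = ln(0.124/0.101)/(2πk) = 0.2052/(2π·0.0476) = 0.6860 m·K/W
  R'_conv,out = 1/(2πr h) = 1/(2π·0.124·23.9) = 0.05370 m·K/W
ΣR = 1.631×10^-4 + 0.7580 + 0.6860 + 0.05370 = 1.498 m·K/W
Q' = ΔT/ΣR = (310 °C − 19.8 °C)/1.498 = 193.7 W/m
From the inner boundary to the ceramic fibre blanket/perlite interface, ΣR_partial = 0.7582 m·K/W.
T_interface = T_in − Q'·ΣR_partial = 310 °C − (193.7)(0.7582) = 163 °C

T = 163 °C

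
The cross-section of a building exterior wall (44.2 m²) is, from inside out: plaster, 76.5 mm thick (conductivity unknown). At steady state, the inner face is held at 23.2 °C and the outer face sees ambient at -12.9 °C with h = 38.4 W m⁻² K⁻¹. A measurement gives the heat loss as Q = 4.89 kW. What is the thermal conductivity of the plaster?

k = 0.255 W/m·K

ΣR = ΔT/Q = |23.2 − -12.9|/4890 = 0.007382 K/W
Known resistances:
  R_conv,out = 1/(hA) = 1/(38.4·44.2) = 5.892×10^-4 K/W
R_plaster = ΣR − ΣR_known = 0.007382 − 5.892×10^-4 = 0.006793 K/W
L/(kA) = 0.006793 ⇒ k = 0.0765/(0.006793·44.2) = 0.255 W/m·K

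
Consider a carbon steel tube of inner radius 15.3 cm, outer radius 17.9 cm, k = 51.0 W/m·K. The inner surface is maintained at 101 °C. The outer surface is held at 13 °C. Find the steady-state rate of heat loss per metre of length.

Q' = 180 kW/m

Q' = 2πk·ΔT/ln(r₂/r₁) = 2π × 51.0 × 88 / ln(0.179/0.153) = 1.80×10^5 W/m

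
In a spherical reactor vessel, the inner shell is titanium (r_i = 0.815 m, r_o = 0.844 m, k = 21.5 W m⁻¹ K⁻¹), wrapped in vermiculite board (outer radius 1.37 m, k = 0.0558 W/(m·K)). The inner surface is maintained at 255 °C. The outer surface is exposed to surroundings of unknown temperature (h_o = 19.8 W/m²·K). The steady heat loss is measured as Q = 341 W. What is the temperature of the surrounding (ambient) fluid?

Sum the resistances:
  R_titanium = (1/0.815 − 1/0.844)/(4πk) = 0.04216/(4π·21.5) = 1.560×10^-4 K/W
  R_vermiculite board = (1/0.844 − 1/1.37)/(4πk) = 0.4549/(4π·0.0558) = 0.6488 K/W
  R_conv,out = 1/(4πr²h) = 1/(4π·1.37²·19.8) = 0.002141 K/W
ΣR = 0.6510 K/W
ΔT = Q·ΣR = 341 × 0.6510 = 222.0 K
Heat flows outward, so T_out = T_in − ΔT = 255 − 222.0 = 33.0 °C

T_out = 33.0 °C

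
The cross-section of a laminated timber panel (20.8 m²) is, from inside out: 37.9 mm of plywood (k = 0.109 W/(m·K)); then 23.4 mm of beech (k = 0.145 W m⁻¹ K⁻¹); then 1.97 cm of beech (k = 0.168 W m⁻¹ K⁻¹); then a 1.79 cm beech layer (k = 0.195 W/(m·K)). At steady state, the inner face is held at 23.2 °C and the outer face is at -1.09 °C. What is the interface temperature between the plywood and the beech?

Resistance network (inner→outer):
  R_plywood = L/(kA) = 0.0379/(0.109·20.8) = 0.01672 K/W
  R_beech = L/(kA) = 0.0234/(0.145·20.8) = 0.007759 K/W
  R_beech = L/(kA) = 0.0197/(0.168·20.8) = 0.005638 K/W
  R_beech = L/(kA) = 0.0179/(0.195·20.8) = 0.004413 K/W
ΣR = 0.01672 + 0.007759 + 0.005638 + 0.004413 = 0.03453 K/W
Q = ΔT/ΣR = (23.2 °C − -1.09 °C)/0.03453 = 703.4 W
From the inner boundary to the plywood/beech interface, ΣR_partial = 0.01672 K/W.
T_interface = T_in − Q·ΣR_partial = 23.2 °C − (703.4)(0.01672) = 11.4 °C

T = 11.4 °C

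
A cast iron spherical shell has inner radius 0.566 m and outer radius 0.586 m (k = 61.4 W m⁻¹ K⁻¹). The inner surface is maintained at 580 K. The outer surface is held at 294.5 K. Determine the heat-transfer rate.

Q = 3650 kW

Q = 4πk·ΔT/(1/r₁ − 1/r₂) = 4π × 61.4 × 285.5 / (1/0.566 − 1/0.586) = 3.65×10^6 W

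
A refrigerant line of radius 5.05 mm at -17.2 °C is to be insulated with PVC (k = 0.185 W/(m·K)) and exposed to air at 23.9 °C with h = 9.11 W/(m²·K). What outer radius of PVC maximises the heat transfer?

r_cr = 2.03 cm

For a cylinder, r_cr = k_ins/h = 0.185/9.11 = 0.0203 m = 2.03 cm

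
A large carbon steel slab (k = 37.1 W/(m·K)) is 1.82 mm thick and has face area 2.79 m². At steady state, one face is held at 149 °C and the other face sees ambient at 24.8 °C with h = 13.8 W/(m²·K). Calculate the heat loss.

Series thermal resistances, inner to outer:
  R_carbon steel = L/(kA) = 0.00182/(37.1·2.79) = 1.758×10^-5 K/W
  R_conv,out = 1/(hA) = 1/(13.8·2.79) = 0.02597 K/W
ΣR = 1.758×10^-5 + 0.02597 = 0.02599 K/W
Q = ΔT/ΣR = (149 °C − 24.8 °C)/0.02599 = 4780 W

Q = 4.78 kW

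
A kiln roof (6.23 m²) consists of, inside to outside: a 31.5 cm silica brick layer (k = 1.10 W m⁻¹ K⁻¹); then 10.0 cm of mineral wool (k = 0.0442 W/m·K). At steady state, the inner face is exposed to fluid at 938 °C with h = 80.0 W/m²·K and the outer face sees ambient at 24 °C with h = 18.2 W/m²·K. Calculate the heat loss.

Series thermal resistances, inner to outer:
  R_conv,in = 1/(hA) = 1/(80.0·6.23) = 0.002006 K/W
  R_silica brick = L/(kA) = 0.315/(1.10·6.23) = 0.04597 K/W
  R_mineral wool = L/(kA) = 0.100/(0.0442·6.23) = 0.3632 K/W
  R_conv,out = 1/(hA) = 1/(18.2·6.23) = 0.008819 K/W
ΣR = 0.002006 + 0.04597 + 0.3632 + 0.008819 = 0.4200 K/W
Q = ΔT/ΣR = (938 °C − 24 °C)/0.4200 = 2180 W

Q = 2.18 kW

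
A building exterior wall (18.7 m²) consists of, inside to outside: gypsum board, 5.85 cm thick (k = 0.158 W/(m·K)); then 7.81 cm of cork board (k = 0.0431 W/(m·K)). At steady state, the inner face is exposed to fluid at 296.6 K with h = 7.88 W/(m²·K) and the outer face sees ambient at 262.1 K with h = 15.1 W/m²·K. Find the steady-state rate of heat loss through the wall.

Q = 272 W

Series thermal resistances, inner to outer:
  R_conv,in = 1/(hA) = 1/(7.88·18.7) = 0.006786 K/W
  R_gypsum board = L/(kA) = 0.0585/(0.158·18.7) = 0.01980 K/W
  R_cork board = L/(kA) = 0.0781/(0.0431·18.7) = 0.09690 K/W
  R_conv,out = 1/(hA) = 1/(15.1·18.7) = 0.003541 K/W
ΣR = 0.006786 + 0.01980 + 0.09690 + 0.003541 = 0.1270 K/W
Q = ΔT/ΣR = (296.6 K − 262.1 K)/0.1270 = 272 W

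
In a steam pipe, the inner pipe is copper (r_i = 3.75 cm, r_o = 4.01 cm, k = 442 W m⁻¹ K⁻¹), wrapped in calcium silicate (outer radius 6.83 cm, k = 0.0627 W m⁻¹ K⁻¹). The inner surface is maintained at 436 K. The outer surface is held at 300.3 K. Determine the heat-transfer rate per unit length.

Series thermal resistances, inner to outer:
  R'_copper = ln(0.0401/0.0375)/(2πk) = 0.06704/(2π·442) = 2.414×10^-5 m·K/W
  R'_calcium silicate = ln(0.0683/0.0401)/(2πk) = 0.5325/(2π·0.0627) = 1.352 m·K/W
ΣR = 2.414×10^-5 + 1.352 = 1.352 m·K/W
Q' = ΔT/ΣR = (436 K − 300.3 K)/1.352 = 100 W/m

Q' = 100 W/m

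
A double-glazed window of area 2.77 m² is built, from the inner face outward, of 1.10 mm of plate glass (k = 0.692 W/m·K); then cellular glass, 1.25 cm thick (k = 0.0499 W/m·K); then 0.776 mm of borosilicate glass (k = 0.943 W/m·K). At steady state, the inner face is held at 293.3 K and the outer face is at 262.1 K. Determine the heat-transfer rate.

Q = 342 W

Series thermal resistances, inner to outer:
  R_plate glass = L/(kA) = 0.00110/(0.692·2.77) = 5.739×10^-4 K/W
  R_cellular glass = L/(kA) = 0.0125/(0.0499·2.77) = 0.09043 K/W
  R_borosilicate glass = L/(kA) = 7.76×10^-4/(0.943·2.77) = 2.971×10^-4 K/W
ΣR = 5.739×10^-4 + 0.09043 + 2.971×10^-4 = 0.09130 K/W
Q = ΔT/ΣR = (293.3 K − 262.1 K)/0.09130 = 342 W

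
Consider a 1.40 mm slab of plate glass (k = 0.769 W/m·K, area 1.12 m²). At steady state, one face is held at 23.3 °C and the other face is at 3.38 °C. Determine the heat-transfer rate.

Q = kA·ΔT/L = 0.769 × 1.12 × |23.3 °C − 3.38 °C| / 0.00140 = 12300 W

Q = 12300 W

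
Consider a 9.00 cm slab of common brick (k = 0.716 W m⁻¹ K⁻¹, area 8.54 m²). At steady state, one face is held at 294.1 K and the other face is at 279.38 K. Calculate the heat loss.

Q = 1000 W

Q = kA·ΔT/L = 0.716 × 8.54 × |294.1 K − 279.38 K| / 0.0900 = 1000 W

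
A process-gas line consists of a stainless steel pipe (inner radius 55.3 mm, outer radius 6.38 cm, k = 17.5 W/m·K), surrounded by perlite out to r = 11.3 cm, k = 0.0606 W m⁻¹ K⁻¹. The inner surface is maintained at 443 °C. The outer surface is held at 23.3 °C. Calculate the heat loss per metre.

Q' = 279 W/m

Resistance network (inner→outer):
  R'_stainless steel = ln(0.0638/0.0553)/(2πk) = 0.1430/(2π·17.5) = 0.001300 m·K/W
  R'_perlite = ln(0.113/0.0638)/(2πk) = 0.5716/(2π·0.0606) = 1.501 m·K/W
ΣR = 0.001300 + 1.501 = 1.502 m·K/W
Q' = ΔT/ΣR = (443 °C − 23.3 °C)/1.502 = 279 W/m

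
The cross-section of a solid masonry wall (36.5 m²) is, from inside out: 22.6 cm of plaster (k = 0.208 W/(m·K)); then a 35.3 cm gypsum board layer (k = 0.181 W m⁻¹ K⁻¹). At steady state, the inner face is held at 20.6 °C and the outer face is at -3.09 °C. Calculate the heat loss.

Q = 285 W

Treat each layer as a resistance in series:
  R_plaster = L/(kA) = 0.226/(0.208·36.5) = 0.02977 K/W
  R_gypsum board = L/(kA) = 0.353/(0.181·36.5) = 0.05343 K/W
ΣR = 0.02977 + 0.05343 = 0.08320 K/W
Q = ΔT/ΣR = (20.6 °C − -3.09 °C)/0.08320 = 285 W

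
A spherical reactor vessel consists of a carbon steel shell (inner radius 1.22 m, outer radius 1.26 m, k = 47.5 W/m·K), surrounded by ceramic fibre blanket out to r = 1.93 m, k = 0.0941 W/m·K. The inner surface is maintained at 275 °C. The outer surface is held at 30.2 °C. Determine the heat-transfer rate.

Q = 1050 W

Resistance network (inner→outer):
  R_carbon steel = (1/1.22 − 1/1.26)/(4πk) = 0.02602/(4π·47.5) = 4.359×10^-5 K/W
  R_ceramic fibre blanket = (1/1.26 − 1/1.93)/(4πk) = 0.2755/(4π·0.0941) = 0.2330 K/W
ΣR = 4.359×10^-5 + 0.2330 = 0.2330 K/W
Q = ΔT/ΣR = (275 °C − 30.2 °C)/0.2330 = 1050 W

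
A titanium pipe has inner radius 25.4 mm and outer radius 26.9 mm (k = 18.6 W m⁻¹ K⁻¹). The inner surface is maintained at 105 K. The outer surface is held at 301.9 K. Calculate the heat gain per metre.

Q' = 2πk·ΔT/ln(r₂/r₁) = 2π × 18.6 × 196.9 / ln(0.0269/0.0254) = 4.01×10^5 W/m

Q' = 401 kW/m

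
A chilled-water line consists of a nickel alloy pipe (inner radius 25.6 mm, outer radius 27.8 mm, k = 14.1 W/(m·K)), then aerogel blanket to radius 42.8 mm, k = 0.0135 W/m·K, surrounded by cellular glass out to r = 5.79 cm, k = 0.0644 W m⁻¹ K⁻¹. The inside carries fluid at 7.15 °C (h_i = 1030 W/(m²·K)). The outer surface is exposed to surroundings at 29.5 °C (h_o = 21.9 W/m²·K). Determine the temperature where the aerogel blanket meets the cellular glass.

Treat each layer as a resistance in series:
  R'_conv,in = 1/(2πr h) = 1/(2π·0.0256·1030) = 0.006036 m·K/W
  R'_nickel alloy = ln(0.0278/0.0256)/(2πk) = 0.08244/(2π·14.1) = 9.306×10^-4 m·K/W
  R'_aerogel blanket = ln(0.0428/0.0278)/(2πk) = 0.4315/(2π·0.0135) = 5.087 m·K/W
  R'_cellular glass = ln(0.0579/0.0428)/(2πk) = 0.3022/(2π·0.0644) = 0.7468 m·K/W
  R'_conv,out = 1/(2πr h) = 1/(2π·0.0579·21.9) = 0.1255 m·K/W
ΣR = 0.006036 + 9.306×10^-4 + 5.087 + 0.7468 + 0.1255 = 5.966 m·K/W
Q' = ΔT/ΣR = (7.15 °C − 29.5 °C)/5.966 = -3.746 W/m
From the inner boundary to the aerogel blanket/cellular glass interface, ΣR_partial = 5.094 m·K/W.
T_interface = T_in − Q'·ΣR_partial = 7.15 °C − (-3.746)(5.094) = 26.2 °C

T = 26.2 °C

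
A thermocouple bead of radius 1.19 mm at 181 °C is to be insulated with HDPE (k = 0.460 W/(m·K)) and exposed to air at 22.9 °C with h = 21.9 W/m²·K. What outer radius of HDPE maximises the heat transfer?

For a sphere, r_cr = 2k_ins/h = 2·0.460/21.9 = 0.0420 m = 4.20 cm

r_cr = 4.20 cm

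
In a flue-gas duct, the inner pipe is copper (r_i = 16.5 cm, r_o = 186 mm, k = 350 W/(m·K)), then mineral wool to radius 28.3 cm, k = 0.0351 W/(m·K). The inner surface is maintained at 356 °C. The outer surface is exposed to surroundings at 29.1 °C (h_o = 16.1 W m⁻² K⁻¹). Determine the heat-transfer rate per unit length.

Q' = 169 W/m

Treat each layer as a resistance in series:
  R'_copper = ln(0.186/0.165)/(2πk) = 0.1198/(2π·350) = 5.448×10^-5 m·K/W
  R'_mineral wool = ln(0.283/0.186)/(2πk) = 0.4197/(2π·0.0351) = 1.903 m·K/W
  R'_conv,out = 1/(2πr h) = 1/(2π·0.283·16.1) = 0.03493 m·K/W
ΣR = 5.448×10^-5 + 1.903 + 0.03493 = 1.938 m·K/W
Q' = ΔT/ΣR = (356 °C − 29.1 °C)/1.938 = 169 W/m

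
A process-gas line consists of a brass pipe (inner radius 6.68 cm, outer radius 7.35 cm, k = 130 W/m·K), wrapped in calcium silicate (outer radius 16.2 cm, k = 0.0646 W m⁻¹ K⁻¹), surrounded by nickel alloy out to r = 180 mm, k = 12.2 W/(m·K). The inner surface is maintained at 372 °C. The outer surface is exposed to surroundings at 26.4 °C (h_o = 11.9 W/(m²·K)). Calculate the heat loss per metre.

Series thermal resistances, inner to outer:
  R'_brass = ln(0.0735/0.0668)/(2πk) = 0.09558/(2π·130) = 1.170×10^-4 m·K/W
  R'_calcium silicate = ln(0.162/0.0735)/(2πk) = 0.7903/(2π·0.0646) = 1.947 m·K/W
  R'_nickel alloy = ln(0.180/0.162)/(2πk) = 0.1054/(2π·12.2) = 0.001374 m·K/W
  R'_conv,out = 1/(2πr h) = 1/(2π·0.180·11.9) = 0.07430 m·K/W
ΣR = 1.170×10^-4 + 1.947 + 0.001374 + 0.07430 = 2.023 m·K/W
Q' = ΔT/ΣR = (372 °C − 26.4 °C)/2.023 = 171 W/m

Q' = 171 W/m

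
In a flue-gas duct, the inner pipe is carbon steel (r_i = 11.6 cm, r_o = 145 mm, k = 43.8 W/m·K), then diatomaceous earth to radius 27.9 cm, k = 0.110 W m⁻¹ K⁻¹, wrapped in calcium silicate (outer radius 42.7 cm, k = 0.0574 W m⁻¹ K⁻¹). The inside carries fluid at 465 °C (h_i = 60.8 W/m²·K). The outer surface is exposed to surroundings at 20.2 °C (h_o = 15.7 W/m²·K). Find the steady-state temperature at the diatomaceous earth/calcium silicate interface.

Resistance network (inner→outer):
  R'_conv,in = 1/(2πr h) = 1/(2π·0.116·60.8) = 0.02257 m·K/W
  R'_carbon steel = ln(0.145/0.116)/(2πk) = 0.2231/(2π·43.8) = 8.108×10^-4 m·K/W
  R'_diatomaceous earth = ln(0.279/0.145)/(2πk) = 0.6545/(2π·0.110) = 0.9469 m·K/W
  R'_calcium silicate = ln(0.427/0.279)/(2πk) = 0.4256/(2π·0.0574) = 1.180 m·K/W
  R'_conv,out = 1/(2πr h) = 1/(2π·0.427·15.7) = 0.02374 m·K/W
ΣR = 0.02257 + 8.108×10^-4 + 0.9469 + 1.180 + 0.02374 = 2.174 m·K/W
Q' = ΔT/ΣR = (465 °C − 20.2 °C)/2.174 = 204.6 W/m
From the inner boundary to the diatomaceous earth/calcium silicate interface, ΣR_partial = 0.9703 m·K/W.
T_interface = T_in − Q'·ΣR_partial = 465 °C − (204.6)(0.9703) = 266 °C

T = 266 °C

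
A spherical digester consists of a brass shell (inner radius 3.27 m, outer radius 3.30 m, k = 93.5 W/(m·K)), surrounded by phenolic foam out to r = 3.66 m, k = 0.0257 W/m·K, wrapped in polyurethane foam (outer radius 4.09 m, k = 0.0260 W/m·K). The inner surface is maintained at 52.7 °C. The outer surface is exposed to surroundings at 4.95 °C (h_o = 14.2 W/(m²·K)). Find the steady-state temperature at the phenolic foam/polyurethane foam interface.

Treat each layer as a resistance in series:
  R_brass = (1/3.27 − 1/3.30)/(4πk) = 0.002780/(4π·93.5) = 2.366×10^-6 K/W
  R_phenolic foam = (1/3.30 − 1/3.66)/(4πk) = 0.02981/(4π·0.0257) = 0.09229 K/W
  R_polyurethane foam = (1/3.66 − 1/4.09)/(4πk) = 0.02873/(4π·0.0260) = 0.08792 K/W
  R_conv,out = 1/(4πr²h) = 1/(4π·4.09²·14.2) = 3.350×10^-4 K/W
ΣR = 2.366×10^-6 + 0.09229 + 0.08792 + 3.350×10^-4 = 0.1805 K/W
Q = ΔT/ΣR = (52.7 °C − 4.95 °C)/0.1805 = 264.5 W
From the inner boundary to the phenolic foam/polyurethane foam interface, ΣR_partial = 0.09229 K/W.
T_interface = T_in − Q·ΣR_partial = 52.7 °C − (264.5)(0.09229) = 28.3 °C

T = 28.3 °C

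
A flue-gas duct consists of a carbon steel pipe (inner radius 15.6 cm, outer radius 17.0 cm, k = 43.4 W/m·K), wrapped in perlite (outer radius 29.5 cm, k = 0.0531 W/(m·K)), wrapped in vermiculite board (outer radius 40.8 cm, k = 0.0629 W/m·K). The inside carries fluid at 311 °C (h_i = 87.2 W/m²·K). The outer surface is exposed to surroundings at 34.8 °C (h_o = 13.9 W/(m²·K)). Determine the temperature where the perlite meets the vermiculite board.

Resistance network (inner→outer):
  R'_conv,in = 1/(2πr h) = 1/(2π·0.156·87.2) = 0.01170 m·K/W
  R'_carbon steel = ln(0.170/0.156)/(2πk) = 0.08594/(2π·43.4) = 3.152×10^-4 m·K/W
  R'_perlite = ln(0.295/0.170)/(2πk) = 0.5512/(2π·0.0531) = 1.652 m·K/W
  R'_vermiculite board = ln(0.408/0.295)/(2πk) = 0.3243/(2π·0.0629) = 0.8206 m·K/W
  R'_conv,out = 1/(2πr h) = 1/(2π·0.408·13.9) = 0.02806 m·K/W
ΣR = 0.01170 + 3.152×10^-4 + 1.652 + 0.8206 + 0.02806 = 2.513 m·K/W
Q' = ΔT/ΣR = (311 °C − 34.8 °C)/2.513 = 109.9 W/m
From the inner boundary to the perlite/vermiculite board interface, ΣR_partial = 1.664 m·K/W.
T_interface = T_in − Q'·ΣR_partial = 311 °C − (109.9)(1.664) = 128 °C

T = 128 °C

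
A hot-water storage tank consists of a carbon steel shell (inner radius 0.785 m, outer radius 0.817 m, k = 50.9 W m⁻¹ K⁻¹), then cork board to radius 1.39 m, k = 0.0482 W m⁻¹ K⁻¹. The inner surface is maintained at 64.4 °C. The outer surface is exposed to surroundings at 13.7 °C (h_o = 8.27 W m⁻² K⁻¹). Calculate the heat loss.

Q = 60.5 W

Resistance network (inner→outer):
  R_carbon steel = (1/0.785 − 1/0.817)/(4πk) = 0.04990/(4π·50.9) = 7.801×10^-5 K/W
  R_cork board = (1/0.817 − 1/1.39)/(4πk) = 0.5046/(4π·0.0482) = 0.8330 K/W
  R_conv,out = 1/(4πr²h) = 1/(4π·1.39²·8.27) = 0.004980 K/W
ΣR = 7.801×10^-5 + 0.8330 + 0.004980 = 0.8381 K/W
Q = ΔT/ΣR = (64.4 °C − 13.7 °C)/0.8381 = 60.5 W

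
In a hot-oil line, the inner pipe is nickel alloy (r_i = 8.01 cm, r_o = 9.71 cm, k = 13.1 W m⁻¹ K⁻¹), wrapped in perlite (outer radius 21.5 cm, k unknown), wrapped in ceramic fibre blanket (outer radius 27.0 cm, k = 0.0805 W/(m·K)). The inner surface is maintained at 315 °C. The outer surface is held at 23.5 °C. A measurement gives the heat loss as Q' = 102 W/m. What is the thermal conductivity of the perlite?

k = 0.0526 W/m·K

ΣR = ΔT/Q' = |315 − 23.5|/102 = 2.858 m·K/W
Known resistances:
  R'_nickel alloy = ln(0.0971/0.0801)/(2πk) = 0.1925/(2π·13.1) = 0.002338 m·K/W
  R'_ceramic fibre blanket = ln(0.270/0.215)/(2πk) = 0.2278/(2π·0.0805) = 0.4503 m·K/W
R_perlite = ΣR − ΣR_known = 2.858 − 0.4526 = 2.405 m·K/W
ln(r₂/r₁)/(2πk) = 2.405 ⇒ k = 0.7949/(2π·2.405) = 0.0526 W/m·K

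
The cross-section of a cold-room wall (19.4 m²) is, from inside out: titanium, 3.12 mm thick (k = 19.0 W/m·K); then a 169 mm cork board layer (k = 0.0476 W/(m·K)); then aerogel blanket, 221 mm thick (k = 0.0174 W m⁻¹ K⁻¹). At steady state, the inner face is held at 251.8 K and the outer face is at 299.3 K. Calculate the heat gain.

Q = 56.7 W

Resistance network (inner→outer):
  R_titanium = L/(kA) = 0.00312/(19.0·19.4) = 8.464×10^-6 K/W
  R_cork board = L/(kA) = 0.169/(0.0476·19.4) = 0.1830 K/W
  R_aerogel blanket = L/(kA) = 0.221/(0.0174·19.4) = 0.6547 K/W
ΣR = 8.464×10^-6 + 0.1830 + 0.6547 = 0.8377 K/W
Q = ΔT/ΣR = (251.8 K − 299.3 K)/0.8377 = -56.7 W
(Negative Q ⇒ heat flows inward; heat gain = 56.7 W.)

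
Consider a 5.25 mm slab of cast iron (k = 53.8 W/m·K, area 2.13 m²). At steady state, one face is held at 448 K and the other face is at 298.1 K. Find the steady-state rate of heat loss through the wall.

Q = kA·ΔT/L = 53.8 × 2.13 × |448 K − 298.1 K| / 0.00525 = 3.27×10^6 W

Q = 3270 kW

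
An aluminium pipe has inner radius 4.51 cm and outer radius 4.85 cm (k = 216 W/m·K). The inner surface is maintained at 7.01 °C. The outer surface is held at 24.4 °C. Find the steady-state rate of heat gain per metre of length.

Q' = 325 kW/m

Q' = 2πk·ΔT/ln(r₂/r₁) = 2π × 216 × 17.39 / ln(0.0485/0.0451) = 3.25×10^5 W/m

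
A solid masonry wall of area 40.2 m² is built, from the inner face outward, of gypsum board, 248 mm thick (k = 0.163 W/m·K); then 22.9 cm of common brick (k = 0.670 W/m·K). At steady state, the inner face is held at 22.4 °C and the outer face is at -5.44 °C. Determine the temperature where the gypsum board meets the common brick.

Resistance network (inner→outer):
  R_gypsum board = L/(kA) = 0.248/(0.163·40.2) = 0.03785 K/W
  R_common brick = L/(kA) = 0.229/(0.670·40.2) = 0.008502 K/W
ΣR = 0.03785 + 0.008502 = 0.04635 K/W
Q = ΔT/ΣR = (22.4 °C − -5.44 °C)/0.04635 = 600.6 W
From the inner boundary to the gypsum board/common brick interface, ΣR_partial = 0.03785 K/W.
T_interface = T_in − Q·ΣR_partial = 22.4 °C − (600.6)(0.03785) = -0.33 °C

T = -0.33 °C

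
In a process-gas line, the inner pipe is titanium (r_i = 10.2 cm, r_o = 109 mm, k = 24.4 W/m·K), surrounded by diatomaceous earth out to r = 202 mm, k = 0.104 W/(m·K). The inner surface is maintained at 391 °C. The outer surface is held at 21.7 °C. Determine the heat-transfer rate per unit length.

Q' = 391 W/m

Resistance network (inner→outer):
  R'_titanium = ln(0.109/0.102)/(2πk) = 0.06638/(2π·24.4) = 4.329×10^-4 m·K/W
  R'_diatomaceous earth = ln(0.202/0.109)/(2πk) = 0.6169/(2π·0.104) = 0.9441 m·K/W
ΣR = 4.329×10^-4 + 0.9441 = 0.9445 m·K/W
Q' = ΔT/ΣR = (391 °C − 21.7 °C)/0.9445 = 391 W/m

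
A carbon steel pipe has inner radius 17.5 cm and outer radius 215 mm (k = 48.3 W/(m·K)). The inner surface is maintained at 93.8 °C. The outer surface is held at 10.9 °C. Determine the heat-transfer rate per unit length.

Q' = 2πk·ΔT/ln(r₂/r₁) = 2π × 48.3 × 82.9 / ln(0.215/0.175) = 1.22×10^5 W/m

Q' = 122 kW/m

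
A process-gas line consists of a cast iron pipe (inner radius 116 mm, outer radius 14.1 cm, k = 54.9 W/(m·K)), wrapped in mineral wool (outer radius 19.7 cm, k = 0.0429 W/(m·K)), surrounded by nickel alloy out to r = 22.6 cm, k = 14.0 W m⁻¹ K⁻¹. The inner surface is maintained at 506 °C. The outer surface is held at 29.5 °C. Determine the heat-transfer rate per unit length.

Series thermal resistances, inner to outer:
  R'_cast iron = ln(0.141/0.116)/(2πk) = 0.1952/(2π·54.9) = 5.658×10^-4 m·K/W
  R'_mineral wool = ln(0.197/0.141)/(2πk) = 0.3344/(2π·0.0429) = 1.241 m·K/W
  R'_nickel alloy = ln(0.226/0.197)/(2πk) = 0.1373/(2π·14.0) = 0.001561 m·K/W
ΣR = 5.658×10^-4 + 1.241 + 0.001561 = 1.243 m·K/W
Q' = ΔT/ΣR = (506 °C − 29.5 °C)/1.243 = 383 W/m

Q' = 383 W/m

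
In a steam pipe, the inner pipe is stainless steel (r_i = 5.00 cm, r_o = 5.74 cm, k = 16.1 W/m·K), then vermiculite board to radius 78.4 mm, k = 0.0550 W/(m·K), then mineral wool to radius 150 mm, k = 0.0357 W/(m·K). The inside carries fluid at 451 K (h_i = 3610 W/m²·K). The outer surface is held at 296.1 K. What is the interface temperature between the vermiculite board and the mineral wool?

Resistance network (inner→outer):
  R'_conv,in = 1/(2πr h) = 1/(2π·0.0500·3610) = 8.817×10^-4 m·K/W
  R'_stainless steel = ln(0.0574/0.0500)/(2πk) = 0.1380/(2π·16.1) = 0.001364 m·K/W
  R'_vermiculite board = ln(0.0784/0.0574)/(2πk) = 0.3118/(2π·0.0550) = 0.9022 m·K/W
  R'_mineral wool = ln(0.150/0.0784)/(2πk) = 0.6488/(2π·0.0357) = 2.892 m·K/W
ΣR = 8.817×10^-4 + 0.001364 + 0.9022 + 2.892 = 3.796 m·K/W
Q' = ΔT/ΣR = (451 K − 296.1 K)/3.796 = 40.81 W/m
From the inner boundary to the vermiculite board/mineral wool interface, ΣR_partial = 0.9044 m·K/W.
T_interface = T_in − Q'·ΣR_partial = 451 K − (40.81)(0.9044) = 414 K

T = 414 K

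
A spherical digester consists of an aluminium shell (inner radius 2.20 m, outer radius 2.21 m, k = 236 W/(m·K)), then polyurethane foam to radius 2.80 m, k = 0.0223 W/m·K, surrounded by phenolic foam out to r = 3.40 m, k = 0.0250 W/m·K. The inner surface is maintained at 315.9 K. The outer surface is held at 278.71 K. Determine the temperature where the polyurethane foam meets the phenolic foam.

Series thermal resistances, inner to outer:
  R_aluminium = (1/2.20 − 1/2.21)/(4πk) = 0.002057/(4π·236) = 6.935×10^-7 K/W
  R_polyurethane foam = (1/2.21 − 1/2.80)/(4πk) = 0.09535/(4π·0.0223) = 0.3402 K/W
  R_phenolic foam = (1/2.80 − 1/3.40)/(4πk) = 0.06303/(4π·0.0250) = 0.2006 K/W
ΣR = 6.935×10^-7 + 0.3402 + 0.2006 = 0.5408 K/W
Q = ΔT/ΣR = (315.9 K − 278.71 K)/0.5408 = 68.77 W
From the inner boundary to the polyurethane foam/phenolic foam interface, ΣR_partial = 0.3402 K/W.
T_interface = T_in − Q·ΣR_partial = 315.9 K − (68.77)(0.3402) = 292.5 K

T = 292.5 K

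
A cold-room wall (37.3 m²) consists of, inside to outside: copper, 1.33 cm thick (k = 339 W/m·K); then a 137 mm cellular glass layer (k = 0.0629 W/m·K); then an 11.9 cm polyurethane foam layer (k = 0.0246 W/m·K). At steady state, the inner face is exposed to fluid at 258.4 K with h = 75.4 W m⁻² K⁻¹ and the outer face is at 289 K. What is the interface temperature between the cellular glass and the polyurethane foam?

T = 267.94 K

Resistance network (inner→outer):
  R_conv,in = 1/(hA) = 1/(75.4·37.3) = 3.556×10^-4 K/W
  R_copper = L/(kA) = 0.0133/(339·37.3) = 1.052×10^-6 K/W
  R_cellular glass = L/(kA) = 0.137/(0.0629·37.3) = 0.05839 K/W
  R_polyurethane foam = L/(kA) = 0.119/(0.0246·37.3) = 0.1297 K/W
ΣR = 3.556×10^-4 + 1.052×10^-6 + 0.05839 + 0.1297 = 0.1884 K/W
Q = ΔT/ΣR = (258.4 K − 289 K)/0.1884 = -162.4 W
From the inner boundary to the cellular glass/polyurethane foam interface, ΣR_partial = 0.05875 K/W.
T_interface = T_in − Q·ΣR_partial = 258.4 K − (-162.4)(0.05875) = 267.94 K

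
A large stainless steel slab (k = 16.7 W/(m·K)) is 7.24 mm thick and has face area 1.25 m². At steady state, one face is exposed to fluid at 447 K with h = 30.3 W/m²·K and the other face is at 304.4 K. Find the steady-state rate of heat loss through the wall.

Resistance network (inner→outer):
  R_conv,in = 1/(hA) = 1/(30.3·1.25) = 0.02640 K/W
  R_stainless steel = L/(kA) = 0.00724/(16.7·1.25) = 3.468×10^-4 K/W
ΣR = 0.02640 + 3.468×10^-4 = 0.02675 K/W
Q = ΔT/ΣR = (447 K − 304.4 K)/0.02675 = 5330 W

Q = 5330 W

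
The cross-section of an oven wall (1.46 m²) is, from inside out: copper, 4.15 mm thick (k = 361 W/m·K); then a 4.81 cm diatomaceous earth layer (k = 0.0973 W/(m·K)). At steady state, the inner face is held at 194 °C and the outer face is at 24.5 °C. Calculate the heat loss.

Resistance network (inner→outer):
  R_copper = L/(kA) = 0.00415/(361·1.46) = 7.874×10^-6 K/W
  R_diatomaceous earth = L/(kA) = 0.0481/(0.0973·1.46) = 0.3386 K/W
ΣR = 7.874×10^-6 + 0.3386 = 0.3386 K/W
Q = ΔT/ΣR = (194 °C − 24.5 °C)/0.3386 = 501 W

Q = 501 W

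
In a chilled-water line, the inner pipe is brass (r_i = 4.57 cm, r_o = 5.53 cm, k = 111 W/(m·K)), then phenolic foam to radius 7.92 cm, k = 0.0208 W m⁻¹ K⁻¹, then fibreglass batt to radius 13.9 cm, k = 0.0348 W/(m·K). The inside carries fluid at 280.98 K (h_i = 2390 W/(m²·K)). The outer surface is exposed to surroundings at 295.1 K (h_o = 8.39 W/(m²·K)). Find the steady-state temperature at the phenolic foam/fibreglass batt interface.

Treat each layer as a resistance in series:
  R'_conv,in = 1/(2πr h) = 1/(2π·0.0457·2390) = 0.001457 m·K/W
  R'_brass = ln(0.0553/0.0457)/(2πk) = 0.1907/(2π·111) = 2.734×10^-4 m·K/W
  R'_phenolic foam = ln(0.0792/0.0553)/(2πk) = 0.3592/(2π·0.0208) = 2.749 m·K/W
  R'_fibreglass batt = ln(0.139/0.0792)/(2πk) = 0.5625/(2π·0.0348) = 2.573 m·K/W
  R'_conv,out = 1/(2πr h) = 1/(2π·0.139·8.39) = 0.1365 m·K/W
ΣR = 0.001457 + 2.734×10^-4 + 2.749 + 2.573 + 0.1365 = 5.460 m·K/W
Q' = ΔT/ΣR = (280.98 K − 295.1 K)/5.460 = -2.586 W/m
From the inner boundary to the phenolic foam/fibreglass batt interface, ΣR_partial = 2.751 m·K/W.
T_interface = T_in − Q'·ΣR_partial = 280.98 K − (-2.586)(2.751) = 288.1 K

T = 288.1 K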